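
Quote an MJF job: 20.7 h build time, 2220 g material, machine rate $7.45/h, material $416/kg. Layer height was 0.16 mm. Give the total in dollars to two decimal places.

Machine cost = 7.45 × 20.7, so $154.215.
Material charge = 416 × 2220/1000, so $923.52.
Total = 154.215 + 923.52 = 1077.735 ≈ $1077.74.

$1077.74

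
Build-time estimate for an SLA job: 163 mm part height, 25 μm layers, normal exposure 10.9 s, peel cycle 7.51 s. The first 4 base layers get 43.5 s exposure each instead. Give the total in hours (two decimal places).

33.38 hours

Layers = ⌈163/0.025⌉ = 6520.
Base layers: 4 × (43.5 + 7.51) → 204.04 s.
Remaining layers = 6516 × (10.9 + 7.51) = 119959.56 s.
Total = 204.04 + 119959.56 = 120163.6 s = 33.38 hours.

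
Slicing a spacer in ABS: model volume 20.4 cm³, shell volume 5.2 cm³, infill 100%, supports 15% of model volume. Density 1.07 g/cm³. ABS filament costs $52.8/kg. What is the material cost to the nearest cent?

Infill region = 20.4 − 5.2, so 15.2 cm³.
Deposited infill = 1.00 × 15.2 = 15.2 cm³.
Support = 0.15 × 20.4, so 3.06 cm³.
Total extruded = 5.2 + 15.2 + 3.06, so 23.46 cm³.
Mass = 23.46 × 1.07, so 25.1022 g.
Cost = 25.1022 g / 1000 × $52.8/kg = $1.33.

$1.33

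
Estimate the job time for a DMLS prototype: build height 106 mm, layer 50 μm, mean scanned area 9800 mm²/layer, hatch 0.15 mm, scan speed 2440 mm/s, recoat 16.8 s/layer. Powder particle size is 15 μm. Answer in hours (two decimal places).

Layers = ⌈106/0.05⌉ = 2120.
Per-layer scan distance: 9800 / 0.15 → 65333.3 mm.
Scan time per layer = 65333.3 / 2440, so 26.7759 s.
Time per layer = 26.7759 + 16.8, so 43.5759 s.
Build time = 2120 × 43.5759 = 92380.908 s = 25.66 hours.

25.66 hours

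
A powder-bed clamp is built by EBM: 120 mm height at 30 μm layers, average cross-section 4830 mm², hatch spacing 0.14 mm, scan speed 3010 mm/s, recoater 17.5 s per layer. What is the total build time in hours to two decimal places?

32.18 hours

Layers = ⌈120/0.03⌉ = 4000.
Per-layer scan distance: 4830 / 0.14 → 34500 mm.
Per-layer scan time = 34500 / 3010 = 11.4618 s.
Per-layer time: 11.4618 + 17.5 → 28.9618 s.
4000 layers × 28.9618 s/layer = 115847.2 s, i.e. 32.18 hours.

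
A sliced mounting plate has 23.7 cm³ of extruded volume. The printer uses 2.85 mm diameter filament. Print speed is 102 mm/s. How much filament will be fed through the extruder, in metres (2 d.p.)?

Cross-section of 2.85 mm filament: π·(2.85/2)² = 6.3794 mm².
Length = 23.7 cm³ / 6.3794 mm² = 23700 / 6.3794 = 3715.08 mm = 3.72 m.

3.72 m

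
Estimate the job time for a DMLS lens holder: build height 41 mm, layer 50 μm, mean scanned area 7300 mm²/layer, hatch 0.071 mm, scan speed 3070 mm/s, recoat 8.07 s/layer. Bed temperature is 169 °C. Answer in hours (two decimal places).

Number of layers: 41 / 0.05 → 820 (rounded up).
Scan path per layer: 7300 / 0.071 → 102816.9 mm.
Scan time per layer = 102816.9 / 3070 = 33.4908 s.
Layer cycle = 33.4908 + 8.07, so 41.5608 s.
820 layers × 41.5608 s/layer = 34079.856 s, i.e. 9.47 hours.

9.47 hours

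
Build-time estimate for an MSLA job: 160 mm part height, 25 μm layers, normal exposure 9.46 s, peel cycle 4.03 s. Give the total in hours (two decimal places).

23.98 hours

Layer count = ceil(160 / 0.025) = 6400.
Cycle time = 9.46 + 4.03, so 13.49 s.
Total = 6400 × 13.49 = 86336 s = 23.98 hours.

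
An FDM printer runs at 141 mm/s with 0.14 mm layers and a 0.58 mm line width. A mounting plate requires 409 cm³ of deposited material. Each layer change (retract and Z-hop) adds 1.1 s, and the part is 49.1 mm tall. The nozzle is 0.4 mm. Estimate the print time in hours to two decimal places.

10.03 hours

Extrusion cross-section = 0.14 × 0.58, so 0.0812 mm².
Path length: 409000 mm³ / 0.0812 mm² → 5036945.8 mm.
Print-move time = 5036945.8 / 141, so 35723 s.
Layer count = ceil(49.1 / 0.14) = 351.
Non-print overhead = 351 × 1.1 = 386.1 s.
Altogether 35723 + 386.1 = 36109.1 s, i.e. 10.03 hours.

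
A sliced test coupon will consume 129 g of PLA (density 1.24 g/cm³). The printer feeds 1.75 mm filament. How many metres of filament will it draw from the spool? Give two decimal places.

43.25 m

Volume = 129 g / 1.24 g·cm⁻³ = 104.0323 cm³ = 104032.3 mm³.
Cross-section of 1.75 mm filament: π·(1.75/2)² = 2.4053 mm².
Length = 104032.3 / 2.4053 = 43251.28 mm = 43.25 m.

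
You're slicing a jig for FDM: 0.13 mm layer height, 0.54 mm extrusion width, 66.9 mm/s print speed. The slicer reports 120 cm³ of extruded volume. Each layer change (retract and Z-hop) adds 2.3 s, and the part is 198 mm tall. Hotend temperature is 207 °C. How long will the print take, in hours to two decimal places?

Extrusion cross-section = 0.13 × 0.54, so 0.0702 mm².
Total extruded path = 120000/0.0702 = 1709401.7 mm.
Time extruding = 1709401.7 / 66.9 = 25551.6 s.
Layers = ⌈198/0.13⌉ = 1524.
Layer-change overhead: 1524 × 2.3 → 3505.2 s.
Total = 25551.6 + 3505.2 = 29056.8 s = 8.07 hours.

8.07 hours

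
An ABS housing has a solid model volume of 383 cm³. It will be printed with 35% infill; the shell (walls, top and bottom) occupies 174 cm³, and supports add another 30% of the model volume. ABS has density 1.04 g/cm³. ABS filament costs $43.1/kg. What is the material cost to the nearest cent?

$16.23

Infill region = 383 − 174 = 209 cm³.
Deposited infill = 0.35 × 209, so 73.15 cm³.
Support = 0.30 × 383, so 114.9 cm³.
Total extruded: 174 + 73.15 + 114.9 → 362.05 cm³.
Mass: 362.05 × 1.04 → 376.532 g.
At $43.1/kg: 376.532/1000 × 43.1 = $16.23.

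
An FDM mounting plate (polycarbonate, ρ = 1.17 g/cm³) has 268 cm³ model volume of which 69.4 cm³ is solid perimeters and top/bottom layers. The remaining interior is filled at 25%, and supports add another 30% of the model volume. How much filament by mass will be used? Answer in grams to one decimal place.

233.4 g

Interior volume = 268 − 69.4 = 198.6 cm³.
Infill deposited = 0.25 × 198.6, so 49.65 cm³.
Support: 0.30 × 268 → 80.4 cm³.
Total printed volume = 69.4 + 49.65 + 80.4, so 199.45 cm³.
Mass: 199.45 × 1.17 → 233.3565 g.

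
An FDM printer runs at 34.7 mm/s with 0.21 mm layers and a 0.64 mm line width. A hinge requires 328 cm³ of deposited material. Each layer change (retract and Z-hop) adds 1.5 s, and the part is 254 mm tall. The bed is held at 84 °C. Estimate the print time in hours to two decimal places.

Line area = 0.21 × 0.64, so 0.1344 mm².
Total extruded path = 328000/0.1344 = 2440476.2 mm.
Extrusion time = 2440476.2 / 34.7 = 70330.7 s.
Layers = ⌈254/0.21⌉ = 1210.
Z-hop total = 1210 × 1.5 = 1815 s.
Total = 70330.7 + 1815 = 72145.7 s = 20.04 hours.

20.04 hours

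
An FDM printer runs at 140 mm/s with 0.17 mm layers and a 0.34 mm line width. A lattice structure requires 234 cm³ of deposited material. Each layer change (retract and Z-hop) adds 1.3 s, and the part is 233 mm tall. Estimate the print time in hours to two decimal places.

8.53 hours

Bead cross-section = 0.17 × 0.34, so 0.0578 mm².
Toolpath length = 234 cm³ / 0.0578 mm² = 234000 / 0.0578 = 4048442.9 mm.
Time extruding: 4048442.9 / 140 → 28917.4 s.
Layers = ⌈233/0.17⌉ = 1371.
Z-hop total = 1371 × 1.3 = 1782.3 s.
Total = 28917.4 + 1782.3 = 30699.7 s = 8.53 hours.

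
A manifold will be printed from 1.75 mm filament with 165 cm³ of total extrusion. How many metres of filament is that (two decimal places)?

68.60 m

Filament cross-section = π × (1.75/2)² = 2.4053 mm².
Length = 165 cm³ / 2.4053 mm² = 165000 / 2.4053 = 68598.51 mm = 68.60 m.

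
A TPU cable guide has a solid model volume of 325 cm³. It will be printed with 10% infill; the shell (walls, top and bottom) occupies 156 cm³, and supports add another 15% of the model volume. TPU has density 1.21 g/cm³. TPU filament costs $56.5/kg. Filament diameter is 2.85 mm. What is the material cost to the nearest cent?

$15.15

Interior volume: 325 − 156 → 169 cm³.
Infill deposited: 0.10 × 169 → 16.9 cm³.
Support: 0.15 × 325 → 48.75 cm³.
Total extruded = 156 + 16.9 + 48.75, so 221.65 cm³.
Mass: 221.65 × 1.21 → 268.1965 g.
Cost = 268.1965 g / 1000 × $56.5/kg = $15.15.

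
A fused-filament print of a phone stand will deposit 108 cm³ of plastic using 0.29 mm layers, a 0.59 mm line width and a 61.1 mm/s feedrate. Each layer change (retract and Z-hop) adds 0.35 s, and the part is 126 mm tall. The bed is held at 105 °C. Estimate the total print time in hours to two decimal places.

2.91 hours

Bead cross-section: 0.29 × 0.59 → 0.1711 mm².
Total extruded path = 108000/0.1711 = 631209.8 mm.
Extrusion time = 631209.8 / 61.1, so 10330.8 s.
Layers = ⌈126/0.29⌉ = 435.
Layer-change overhead: 435 × 0.35 → 152.25 s.
Altogether 10330.8 + 152.25 = 10483.05 s, i.e. 2.91 hours.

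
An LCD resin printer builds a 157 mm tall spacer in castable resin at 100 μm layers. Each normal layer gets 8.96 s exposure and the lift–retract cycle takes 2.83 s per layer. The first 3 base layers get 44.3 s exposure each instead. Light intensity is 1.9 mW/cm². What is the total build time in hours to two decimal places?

5.17 hours

Layers = ⌈157/0.1⌉ = 1570.
Bottom layers = 3 × (44.3 + 2.83) = 141.39 s.
Normal layers = 1567 × (8.96 + 2.83), so 18474.93 s.
Sum: 141.39 + 18474.93 = 18616.32 s → 5.17 hours.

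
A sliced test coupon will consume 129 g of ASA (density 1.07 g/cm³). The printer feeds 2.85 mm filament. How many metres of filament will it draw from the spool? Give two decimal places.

18.90 m

Volume = 129 g / 1.07 g·cm⁻³ = 120.5607 cm³ = 120560.7 mm³.
Cross-section of 2.85 mm filament: π·(2.85/2)² = 6.3794 mm².
L = V/A = 120560.7/6.3794 = 18898.44 mm → 18.90 m.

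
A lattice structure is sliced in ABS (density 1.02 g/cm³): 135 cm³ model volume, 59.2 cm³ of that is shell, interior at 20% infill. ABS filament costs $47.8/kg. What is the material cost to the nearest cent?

$3.63

Infill region: 135 − 59.2 → 75.8 cm³.
Infill deposited = 0.20 × 75.8, so 15.16 cm³.
Total printed volume: 59.2 + 15.16 → 74.36 cm³.
Mass: 74.36 × 1.02 → 75.8472 g.
At $47.8/kg: 75.8472/1000 × 47.8 = $3.63.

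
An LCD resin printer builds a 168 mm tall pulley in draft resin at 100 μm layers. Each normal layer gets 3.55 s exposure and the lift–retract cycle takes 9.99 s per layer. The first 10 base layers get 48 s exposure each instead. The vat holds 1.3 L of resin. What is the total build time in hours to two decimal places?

Layers = ⌈168/0.1⌉ = 1680.
Bottom layers: 10 × (48 + 9.99) → 579.9 s.
Normal layers = 1670 × (3.55 + 9.99), so 22611.8 s.
Total = 579.9 + 22611.8 = 23191.7 s = 6.44 hours.

6.44 hours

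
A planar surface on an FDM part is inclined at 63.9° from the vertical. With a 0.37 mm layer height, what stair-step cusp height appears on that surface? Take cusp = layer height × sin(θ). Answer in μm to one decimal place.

332.3 μm

h_c = t·sin θ = 0.37 × 0.8980 = 0.33226 mm (332.3 μm).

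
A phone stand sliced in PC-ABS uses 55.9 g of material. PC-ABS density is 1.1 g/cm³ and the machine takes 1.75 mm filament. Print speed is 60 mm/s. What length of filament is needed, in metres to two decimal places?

21.13 m

Extruded volume: 55.9/1.1 = 50.8182 cm³ (50818.2 mm³).
Cross-section of 1.75 mm filament: π·(1.75/2)² = 2.4053 mm².
L = V/A = 50818.2/2.4053 = 21127.59 mm → 21.13 m.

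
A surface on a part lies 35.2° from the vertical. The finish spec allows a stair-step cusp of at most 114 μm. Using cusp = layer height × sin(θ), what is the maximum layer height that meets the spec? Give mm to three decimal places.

t = h_c / sin θ = 0.114 / 0.5764 = 0.198 mm.

0.198 mm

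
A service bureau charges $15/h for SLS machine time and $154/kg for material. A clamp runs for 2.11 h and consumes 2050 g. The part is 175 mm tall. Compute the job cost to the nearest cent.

Machine cost = 15 × 2.11, so $31.65.
Material cost = 154 × 2050/1000 = $315.70.
Total = 31.65 + 315.70 = $347.35.

$347.35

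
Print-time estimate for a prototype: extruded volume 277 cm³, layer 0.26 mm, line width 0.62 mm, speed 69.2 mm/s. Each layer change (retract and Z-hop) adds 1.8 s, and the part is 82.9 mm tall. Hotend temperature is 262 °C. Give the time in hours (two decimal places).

Line area = 0.26 × 0.62 = 0.1612 mm².
Total extruded path = 277000/0.1612 = 1718362.3 mm.
Time extruding: 1718362.3 / 69.2 → 24831.8 s.
Number of layers: 82.9 / 0.26 → 319 (rounded up).
Layer-change overhead = 319 × 1.8, so 574.2 s.
Total = 24831.8 + 574.2 = 25406 s = 7.06 hours.

7.06 hours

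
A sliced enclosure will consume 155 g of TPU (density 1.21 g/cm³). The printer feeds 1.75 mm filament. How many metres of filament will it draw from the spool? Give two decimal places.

53.26 m

Volume = 155 g / 1.21 g·cm⁻³ = 128.0992 cm³ = 128099.2 mm³.
Cross-section of 1.75 mm filament: π·(1.75/2)² = 2.4053 mm².
L = V/A = 128099.2/2.4053 = 53257.06 mm → 53.26 m.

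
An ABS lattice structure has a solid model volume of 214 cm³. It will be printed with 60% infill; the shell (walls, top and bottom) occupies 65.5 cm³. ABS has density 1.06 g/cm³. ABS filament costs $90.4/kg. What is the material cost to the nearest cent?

Infill region: 214 − 65.5 → 148.5 cm³.
Deposited infill = 0.60 × 148.5 = 89.1 cm³.
Deposited volume = 65.5 + 89.1, so 154.6 cm³.
Mass = 154.6 × 1.06, so 163.876 g.
Cost = 163.876 g / 1000 × $90.4/kg = $14.81.

$14.81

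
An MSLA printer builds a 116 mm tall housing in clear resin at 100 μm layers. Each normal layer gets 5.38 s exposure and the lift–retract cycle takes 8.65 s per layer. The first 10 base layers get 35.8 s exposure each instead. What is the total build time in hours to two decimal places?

Layer count = ceil(116 / 0.1) = 1160.
Burn-in layers = 10 × (35.8 + 8.65) = 444.5 s.
Normal layers: 1150 × (5.38 + 8.65) → 16134.5 s.
Total = 444.5 + 16134.5 = 16579 s = 4.61 hours.

4.61 hours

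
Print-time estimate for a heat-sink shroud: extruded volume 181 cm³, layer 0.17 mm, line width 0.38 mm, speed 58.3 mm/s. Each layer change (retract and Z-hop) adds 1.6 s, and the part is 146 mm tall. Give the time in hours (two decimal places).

Line area = 0.17 × 0.38, so 0.0646 mm².
Path length: 181000 mm³ / 0.0646 mm² → 2801857.6 mm.
Time extruding = 2801857.6 / 58.3 = 48059.3 s.
Layers = ⌈146/0.17⌉ = 859.
Non-print overhead = 859 × 1.6, so 1374.4 s.
Altogether 48059.3 + 1374.4 = 49433.7 s, i.e. 13.73 hours.

13.73 hours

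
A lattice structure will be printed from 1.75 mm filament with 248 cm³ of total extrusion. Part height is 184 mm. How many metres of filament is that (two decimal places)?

A = π r² = π × 0.875² = 2.4053 mm².
Length = 248 cm³ / 2.4053 mm² = 248000 / 2.4053 = 103105.64 mm = 103.11 m.

103.11 m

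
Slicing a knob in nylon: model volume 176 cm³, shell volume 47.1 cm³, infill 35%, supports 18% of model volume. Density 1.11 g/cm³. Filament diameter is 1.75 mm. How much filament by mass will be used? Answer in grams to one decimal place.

Interior volume = 176 − 47.1, so 128.9 cm³.
Infill deposited: 0.35 × 128.9 → 45.115 cm³.
Support = 0.18 × 176 = 31.68 cm³.
Deposited volume = 47.1 + 45.115 + 31.68, so 123.895 cm³.
Mass = 123.895 × 1.11 = 137.52345 g.

137.5 g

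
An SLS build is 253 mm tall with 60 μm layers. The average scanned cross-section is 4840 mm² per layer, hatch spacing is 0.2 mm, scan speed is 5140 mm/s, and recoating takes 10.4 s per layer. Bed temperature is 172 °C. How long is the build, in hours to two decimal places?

17.70 hours

Layers = ⌈253/0.06⌉ = 4217.
Per-layer scan distance: 4840 / 0.2 → 24200 mm.
Scan time per layer = 24200 / 5140 = 4.7082 s.
Time per layer = 4.7082 + 10.4, so 15.1082 s.
Total: 4217 × 15.1082 s = 63711.2794 s → 17.70 hours.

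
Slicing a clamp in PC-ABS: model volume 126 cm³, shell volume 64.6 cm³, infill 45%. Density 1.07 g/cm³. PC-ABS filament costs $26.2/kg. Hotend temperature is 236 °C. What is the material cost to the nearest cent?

Volume inside the shell = 126 − 64.6 = 61.4 cm³.
Infill volume: 0.45 × 61.4 → 27.63 cm³.
Deposited volume = 64.6 + 27.63 = 92.23 cm³.
Mass = 92.23 × 1.07, so 98.6861 g.
At $26.2/kg: 98.6861/1000 × 26.2 = $2.59.

$2.59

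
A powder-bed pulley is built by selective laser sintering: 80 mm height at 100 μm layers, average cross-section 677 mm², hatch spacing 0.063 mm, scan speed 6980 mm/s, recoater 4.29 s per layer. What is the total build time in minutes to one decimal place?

Number of layers: 80 / 0.1 → 800 (rounded up).
Scan path per layer = 677 / 0.063, so 10746 mm.
Laser time per layer: 10746 / 6980 → 1.5395 s.
Per-layer time: 1.5395 + 4.29 → 5.8295 s.
800 layers × 5.8295 s/layer = 4663.6 s, i.e. 77.7 minutes.

77.7 minutes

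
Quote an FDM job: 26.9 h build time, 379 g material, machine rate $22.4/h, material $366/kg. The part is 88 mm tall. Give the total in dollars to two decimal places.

$741.27

Machine-time cost = 22.4 × 26.9 = $602.56.
Material cost = 366 × 379/1000 = $138.714.
Job cost: 602.56 + 138.714 = 741.274 ≈ $741.27.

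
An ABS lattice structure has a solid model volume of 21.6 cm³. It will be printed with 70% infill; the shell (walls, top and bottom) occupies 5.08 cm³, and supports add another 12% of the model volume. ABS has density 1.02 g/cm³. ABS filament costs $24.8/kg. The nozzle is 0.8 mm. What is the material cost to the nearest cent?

$0.49

Interior volume = 21.6 − 5.08, so 16.52 cm³.
Infill volume = 0.70 × 16.52, so 11.564 cm³.
Support = 0.12 × 21.6 = 2.592 cm³.
Total printed volume = 5.08 + 11.564 + 2.592, so 19.236 cm³.
Mass = 19.236 × 1.02, so 19.62072 g.
At $24.8/kg: 19.62072/1000 × 24.8 = $0.49.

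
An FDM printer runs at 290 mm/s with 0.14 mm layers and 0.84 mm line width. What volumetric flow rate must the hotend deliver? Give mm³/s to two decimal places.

34.10

Extrusion cross-section: 0.14 × 0.84 → 0.1176 mm².
Volumetric flow = 290 × 0.1176 = 34.10 mm³/s.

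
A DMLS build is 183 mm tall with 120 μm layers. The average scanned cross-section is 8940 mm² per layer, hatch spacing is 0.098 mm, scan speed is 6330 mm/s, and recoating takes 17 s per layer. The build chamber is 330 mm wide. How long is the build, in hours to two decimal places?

13.31 hours

Layers = ⌈183/0.12⌉ = 1525.
Per-layer scan distance = 8940 / 0.098 = 91224.5 mm.
Scan time per layer = 91224.5 / 6330 = 14.4115 s.
Per-layer time: 14.4115 + 17 → 31.4115 s.
1525 layers × 31.4115 s/layer = 47902.5375 s, i.e. 13.31 hours.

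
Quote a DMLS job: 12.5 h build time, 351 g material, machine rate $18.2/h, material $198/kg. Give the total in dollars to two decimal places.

$297.00

Machine-time cost: 18.2 × 12.5 → $227.50.
Feedstock cost = 198 × 351/1000, so $69.498.
Total = 227.50 + 69.498 = 296.998 ≈ $297.00.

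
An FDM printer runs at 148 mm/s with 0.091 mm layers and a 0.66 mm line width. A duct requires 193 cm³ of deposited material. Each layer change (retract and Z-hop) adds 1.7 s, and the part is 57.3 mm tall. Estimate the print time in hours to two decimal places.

Extrusion cross-section = 0.091 × 0.66, so 0.06006 mm².
Path length: 193000 mm³ / 0.06006 mm² → 3213453.2 mm.
Time extruding: 3213453.2 / 148 → 21712.5 s.
Layer count = ceil(57.3 / 0.091) = 630.
Z-hop total: 630 × 1.7 → 1071 s.
Total = 21712.5 + 1071 = 22783.5 s = 6.33 hours.

6.33 hours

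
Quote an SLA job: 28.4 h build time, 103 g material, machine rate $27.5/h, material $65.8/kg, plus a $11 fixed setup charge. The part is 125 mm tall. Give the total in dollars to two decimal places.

$798.78

Machine cost = 27.5 × 28.4 = $781.00.
Material charge: 65.8 × 103/1000 → $6.7774.
Adding setup: 781.00 + 6.7774 + 11 → 798.7774 ≈ $798.78.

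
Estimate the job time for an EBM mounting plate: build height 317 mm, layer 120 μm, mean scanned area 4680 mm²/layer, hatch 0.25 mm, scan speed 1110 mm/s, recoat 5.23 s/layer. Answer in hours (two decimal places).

Number of layers: 317 / 0.12 → 2642 (rounded up).
Scan path per layer = 4680 / 0.25 = 18720 mm.
Per-layer scan time = 18720 / 1110, so 16.8649 s.
Per-layer time: 16.8649 + 5.23 → 22.0949 s.
2642 layers × 22.0949 s/layer = 58374.7258 s, i.e. 16.22 hours.

16.22 hours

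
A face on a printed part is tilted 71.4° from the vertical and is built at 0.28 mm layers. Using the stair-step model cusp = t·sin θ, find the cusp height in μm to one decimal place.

Cusp = layer height × sin(71.4°) = 0.28 × 0.9478 = 0.265384 mm = 265.4 μm.

265.4 μm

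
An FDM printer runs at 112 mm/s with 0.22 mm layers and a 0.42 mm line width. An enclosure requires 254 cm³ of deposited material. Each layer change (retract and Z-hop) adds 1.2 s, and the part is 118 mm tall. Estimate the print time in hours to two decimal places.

Line area = 0.22 × 0.42, so 0.0924 mm².
Toolpath length = 254 cm³ / 0.0924 mm² = 254000 / 0.0924 = 2748917.7 mm.
Extrusion time = 2748917.7 / 112, so 24543.9 s.
Number of layers: 118 / 0.22 → 537 (rounded up).
Non-print overhead: 537 × 1.2 → 644.4 s.
Total = 24543.9 + 644.4 = 25188.3 s = 7.00 hours.

7.00 hours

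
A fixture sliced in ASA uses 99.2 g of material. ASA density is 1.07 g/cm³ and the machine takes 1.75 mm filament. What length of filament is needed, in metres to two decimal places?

Volume = 99.2 g / 1.07 g·cm⁻³ = 92.7103 cm³ = 92710.3 mm³.
Cross-section of 1.75 mm filament: π·(1.75/2)² = 2.4053 mm².
Length = 92710.3 / 2.4053 = 38544.17 mm = 38.54 m.

38.54 m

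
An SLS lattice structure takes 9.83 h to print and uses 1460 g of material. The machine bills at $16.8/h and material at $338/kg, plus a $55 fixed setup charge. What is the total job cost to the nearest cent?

$713.62

Machine-time cost: 16.8 × 9.83 → $165.144.
Feedstock cost: 338 × 1460/1000 → $493.48.
Adding setup: 165.144 + 493.48 + 55 → 713.624 ≈ $713.62.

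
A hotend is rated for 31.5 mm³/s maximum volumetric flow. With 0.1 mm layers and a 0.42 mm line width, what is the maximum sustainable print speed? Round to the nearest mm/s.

A = 0.1 × 0.42 = 0.042 mm².
v_max = Q/A = 31.5/0.042 = 750.00 mm/s → 750 mm/s.

750 mm/s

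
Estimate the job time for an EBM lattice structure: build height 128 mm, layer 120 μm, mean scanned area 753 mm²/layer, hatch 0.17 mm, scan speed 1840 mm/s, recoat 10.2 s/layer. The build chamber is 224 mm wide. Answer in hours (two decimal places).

3.74 hours

Number of layers: 128 / 0.12 → 1067 (rounded up).
Hatch length per layer = 753 / 0.17, so 4429.4 mm.
Per-layer scan time = 4429.4 / 1840 = 2.4073 s.
Layer cycle = 2.4073 + 10.2, so 12.6073 s.
Build time = 1067 × 12.6073 = 13451.9891 s = 3.74 hours.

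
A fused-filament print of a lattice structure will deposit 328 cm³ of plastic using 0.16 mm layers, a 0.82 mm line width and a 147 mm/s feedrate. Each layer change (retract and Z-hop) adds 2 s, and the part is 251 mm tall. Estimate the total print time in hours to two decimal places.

Extrusion cross-section = 0.16 × 0.82 = 0.1312 mm².
Total extruded path = 328000/0.1312 = 2500000 mm.
Print-move time: 2500000 / 147 → 17006.8 s.
Layers = ⌈251/0.16⌉ = 1569.
Layer-change overhead = 1569 × 2, so 3138 s.
Total = 17006.8 + 3138 = 20144.8 s = 5.60 hours.

5.60 hours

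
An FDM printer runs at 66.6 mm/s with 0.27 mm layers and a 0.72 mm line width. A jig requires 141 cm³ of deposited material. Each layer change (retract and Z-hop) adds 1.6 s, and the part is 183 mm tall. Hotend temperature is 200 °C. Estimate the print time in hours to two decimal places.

Line area = 0.27 × 0.72 = 0.1944 mm².
Total extruded path = 141000/0.1944 = 725308.6 mm.
Print-move time = 725308.6 / 66.6 = 10890.5 s.
Layers = ⌈183/0.27⌉ = 678.
Layer-change overhead = 678 × 1.6, so 1084.8 s.
Total = 10890.5 + 1084.8 = 11975.3 s = 3.33 hours.

3.33 hours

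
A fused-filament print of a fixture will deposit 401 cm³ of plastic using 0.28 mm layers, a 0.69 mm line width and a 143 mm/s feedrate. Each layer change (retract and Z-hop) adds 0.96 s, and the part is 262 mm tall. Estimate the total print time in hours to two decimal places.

4.28 hours

Extrusion cross-section = 0.28 × 0.69 = 0.1932 mm².
Total extruded path = 401000/0.1932 = 2075569.4 mm.
Time extruding = 2075569.4 / 143, so 14514.5 s.
Layer count = ceil(262 / 0.28) = 936.
Non-print overhead = 936 × 0.96 = 898.56 s.
Altogether 14514.5 + 898.56 = 15413.06 s, i.e. 4.28 hours.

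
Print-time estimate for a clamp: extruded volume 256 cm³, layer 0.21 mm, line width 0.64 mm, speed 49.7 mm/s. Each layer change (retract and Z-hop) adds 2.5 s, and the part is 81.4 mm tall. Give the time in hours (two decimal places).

10.92 hours

Bead cross-section = 0.21 × 0.64, so 0.1344 mm².
Toolpath length = 256 cm³ / 0.1344 mm² = 256000 / 0.1344 = 1904761.9 mm.
Print-move time = 1904761.9 / 49.7 = 38325.2 s.
Layer count = ceil(81.4 / 0.21) = 388.
Z-hop total = 388 × 2.5 = 970 s.
Altogether 38325.2 + 970 = 39295.2 s, i.e. 10.92 hours.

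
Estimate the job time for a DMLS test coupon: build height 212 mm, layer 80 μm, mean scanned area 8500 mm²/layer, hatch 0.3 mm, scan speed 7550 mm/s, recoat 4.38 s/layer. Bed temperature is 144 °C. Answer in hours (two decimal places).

5.99 hours

Number of layers: 212 / 0.08 → 2650 (rounded up).
Scan path per layer: 8500 / 0.3 → 28333.3 mm.
Laser time per layer = 28333.3 / 7550 = 3.7528 s.
Per-layer time: 3.7528 + 4.38 → 8.1328 s.
Build time = 2650 × 8.1328 = 21551.92 s = 5.99 hours.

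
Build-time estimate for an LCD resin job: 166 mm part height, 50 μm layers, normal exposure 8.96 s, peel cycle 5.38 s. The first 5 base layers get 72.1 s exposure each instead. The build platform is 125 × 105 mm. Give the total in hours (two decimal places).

13.31 hours

Number of layers: 166 / 0.05 → 3320 (rounded up).
Burn-in layers = 5 × (72.1 + 5.38), so 387.4 s.
Remaining layers = 3315 × (8.96 + 5.38), so 47537.1 s.
Total = 387.4 + 47537.1 = 47924.5 s = 13.31 hours.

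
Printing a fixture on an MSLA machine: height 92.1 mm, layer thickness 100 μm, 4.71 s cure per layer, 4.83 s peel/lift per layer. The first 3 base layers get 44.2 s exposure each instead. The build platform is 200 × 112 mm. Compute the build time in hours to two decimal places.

2.47 hours

Layer count = ceil(92.1 / 0.1) = 921.
Bottom layers = 3 × (44.2 + 4.83), so 147.09 s.
Normal layers = 918 × (4.71 + 4.83) = 8757.72 s.
Total = 147.09 + 8757.72 = 8904.81 s = 2.47 hours.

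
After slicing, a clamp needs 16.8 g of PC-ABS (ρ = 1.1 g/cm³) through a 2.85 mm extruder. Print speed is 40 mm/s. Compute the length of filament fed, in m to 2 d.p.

Volume = 16.8 g / 1.1 g·cm⁻³ = 15.2727 cm³ = 15272.7 mm³.
Filament cross-section = π × (2.85/2)² = 6.3794 mm².
L = V/A = 15272.7/6.3794 = 2394.07 mm → 2.39 m.

2.39 m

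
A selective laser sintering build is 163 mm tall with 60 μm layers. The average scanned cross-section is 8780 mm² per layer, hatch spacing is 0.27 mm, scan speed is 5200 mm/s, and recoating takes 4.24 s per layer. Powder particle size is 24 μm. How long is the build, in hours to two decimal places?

Number of layers: 163 / 0.06 → 2717 (rounded up).
Per-layer scan distance = 8780 / 0.27, so 32518.5 mm.
Scan time per layer: 32518.5 / 5200 → 6.2536 s.
Time per layer: 6.2536 + 4.24 → 10.4936 s.
Total: 2717 × 10.4936 s = 28511.1112 s → 7.92 hours.

7.92 hours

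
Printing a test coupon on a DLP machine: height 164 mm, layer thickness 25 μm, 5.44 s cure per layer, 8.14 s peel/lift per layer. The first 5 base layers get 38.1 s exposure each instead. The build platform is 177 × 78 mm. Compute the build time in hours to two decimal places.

Number of layers: 164 / 0.025 → 6560 (rounded up).
Burn-in layers: 5 × (38.1 + 8.14) → 231.2 s.
Regular layers = 6555 × (5.44 + 8.14), so 89016.9 s.
Total = 231.2 + 89016.9 = 89248.1 s = 24.79 hours.

24.79 hours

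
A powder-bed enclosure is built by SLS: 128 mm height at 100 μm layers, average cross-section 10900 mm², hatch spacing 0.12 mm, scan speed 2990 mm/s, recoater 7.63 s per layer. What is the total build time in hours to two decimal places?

Layer count = ceil(128 / 0.1) = 1280.
Hatch length per layer = 10900 / 0.12 = 90833.3 mm.
Laser time per layer = 90833.3 / 2990, so 30.379 s.
Time per layer = 30.379 + 7.63 = 38.009 s.
Total: 1280 × 38.009 s = 48651.52 s → 13.51 hours.

13.51 hours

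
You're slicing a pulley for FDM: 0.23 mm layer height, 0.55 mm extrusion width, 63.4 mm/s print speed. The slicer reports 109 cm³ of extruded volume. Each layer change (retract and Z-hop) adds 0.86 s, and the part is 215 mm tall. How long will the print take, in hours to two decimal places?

Bead cross-section = 0.23 × 0.55 = 0.1265 mm².
Path length: 109000 mm³ / 0.1265 mm² → 861660.1 mm.
Time extruding = 861660.1 / 63.4, so 13590.9 s.
Layer count = ceil(215 / 0.23) = 935.
Z-hop total = 935 × 0.86, so 804.1 s.
Total = 13590.9 + 804.1 = 14395 s = 4.00 hours.

4.00 hours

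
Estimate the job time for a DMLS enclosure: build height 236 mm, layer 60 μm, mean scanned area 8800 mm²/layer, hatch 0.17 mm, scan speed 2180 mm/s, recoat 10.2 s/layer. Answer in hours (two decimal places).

Layers = ⌈236/0.06⌉ = 3934.
Hatch length per layer = 8800 / 0.17 = 51764.7 mm.
Per-layer scan time = 51764.7 / 2180, so 23.7453 s.
Per-layer time: 23.7453 + 10.2 → 33.9453 s.
Build time = 3934 × 33.9453 = 133540.8102 s = 37.09 hours.

37.09 hours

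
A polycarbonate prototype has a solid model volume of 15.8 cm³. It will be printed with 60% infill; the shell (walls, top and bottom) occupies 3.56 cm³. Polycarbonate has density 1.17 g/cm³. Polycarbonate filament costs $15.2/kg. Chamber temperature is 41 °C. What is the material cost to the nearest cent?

$0.19

Infill region: 15.8 − 3.56 → 12.24 cm³.
Deposited infill = 0.60 × 12.24 = 7.344 cm³.
Total printed volume: 3.56 + 7.344 → 10.904 cm³.
Mass = 10.904 × 1.17, so 12.75768 g.
At $15.2/kg: 12.75768/1000 × 15.2 = $0.19.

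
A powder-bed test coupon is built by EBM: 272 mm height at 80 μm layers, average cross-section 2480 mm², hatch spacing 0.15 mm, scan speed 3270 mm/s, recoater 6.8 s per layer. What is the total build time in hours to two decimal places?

11.20 hours

Layers = ⌈272/0.08⌉ = 3400.
Scan path per layer: 2480 / 0.15 → 16533.3 mm.
Per-layer scan time = 16533.3 / 3270 = 5.0561 s.
Time per layer = 5.0561 + 6.8, so 11.8561 s.
3400 layers × 11.8561 s/layer = 40310.74 s, i.e. 11.20 hours.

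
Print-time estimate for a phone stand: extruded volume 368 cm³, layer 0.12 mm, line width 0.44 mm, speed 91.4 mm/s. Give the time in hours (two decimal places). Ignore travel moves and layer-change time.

Extrusion cross-section: 0.12 × 0.44 → 0.0528 mm².
Total extruded path = 368000/0.0528 = 6969697 mm.
Time extruding: 6969697 / 91.4 → 76254.9 s.
That's 76254.9 s → 21.18 hours.

21.18 hours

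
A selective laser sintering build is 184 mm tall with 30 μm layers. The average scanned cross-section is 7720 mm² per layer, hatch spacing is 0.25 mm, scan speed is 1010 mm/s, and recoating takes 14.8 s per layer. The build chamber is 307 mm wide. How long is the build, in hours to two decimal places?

77.31 hours

Layer count = ceil(184 / 0.03) = 6134.
Hatch length per layer: 7720 / 0.25 → 30880 mm.
Per-layer scan time = 30880 / 1010, so 30.5743 s.
Per-layer time: 30.5743 + 14.8 → 45.3743 s.
Build time = 6134 × 45.3743 = 278325.9562 s = 77.31 hours.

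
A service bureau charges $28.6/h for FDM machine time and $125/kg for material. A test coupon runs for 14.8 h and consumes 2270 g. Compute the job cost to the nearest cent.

$707.03

Time charge = 28.6 × 14.8 = $423.28.
Material cost = 125 × 2270/1000 = $283.75.
Total = 423.28 + 283.75 = $707.03.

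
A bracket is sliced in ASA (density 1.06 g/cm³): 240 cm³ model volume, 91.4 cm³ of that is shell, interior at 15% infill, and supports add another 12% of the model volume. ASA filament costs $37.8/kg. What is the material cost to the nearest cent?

Infill region = 240 − 91.4 = 148.6 cm³.
Infill deposited = 0.15 × 148.6 = 22.29 cm³.
Support = 0.12 × 240, so 28.8 cm³.
Total extruded = 91.4 + 22.29 + 28.8 = 142.49 cm³.
Mass = 142.49 × 1.06, so 151.0394 g.
At $37.8/kg: 151.0394/1000 × 37.8 = $5.71.

$5.71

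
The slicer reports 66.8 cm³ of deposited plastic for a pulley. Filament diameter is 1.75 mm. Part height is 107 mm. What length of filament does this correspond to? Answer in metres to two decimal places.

A = π r² = π × 0.875² = 2.4053 mm².
L = 66800 mm³ / 2.4053 mm² = 27772 mm, i.e. 27.77 m.

27.77 m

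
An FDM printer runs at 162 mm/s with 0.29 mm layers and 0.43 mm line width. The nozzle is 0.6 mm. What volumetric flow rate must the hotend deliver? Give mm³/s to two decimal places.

Bead cross-section: 0.29 × 0.43 → 0.1247 mm².
Q = v·A = 162 × 0.1247 = 20.20 mm³/s.

20.20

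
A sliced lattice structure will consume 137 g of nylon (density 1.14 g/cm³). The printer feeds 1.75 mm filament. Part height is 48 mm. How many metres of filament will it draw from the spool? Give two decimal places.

49.96 m

Volume = 137 g / 1.14 g·cm⁻³ = 120.1754 cm³ = 120175.4 mm³.
A = π r² = π × 0.875² = 2.4053 mm².
L = V/A = 120175.4/2.4053 = 49962.75 mm → 49.96 m.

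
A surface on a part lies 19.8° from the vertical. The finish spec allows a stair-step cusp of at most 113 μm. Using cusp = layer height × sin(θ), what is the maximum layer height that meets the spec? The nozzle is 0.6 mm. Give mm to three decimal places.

0.334 mm

Layer height = cusp / sin(19.8°) = 0.113 / 0.3387 = 0.334 mm.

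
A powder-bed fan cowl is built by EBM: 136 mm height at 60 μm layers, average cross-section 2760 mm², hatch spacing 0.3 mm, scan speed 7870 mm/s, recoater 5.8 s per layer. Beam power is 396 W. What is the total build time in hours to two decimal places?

4.39 hours

Number of layers: 136 / 0.06 → 2267 (rounded up).
Per-layer scan distance = 2760 / 0.3, so 9200 mm.
Per-layer scan time = 9200 / 7870 = 1.169 s.
Time per layer = 1.169 + 5.8 = 6.969 s.
Total: 2267 × 6.969 s = 15798.723 s → 4.39 hours.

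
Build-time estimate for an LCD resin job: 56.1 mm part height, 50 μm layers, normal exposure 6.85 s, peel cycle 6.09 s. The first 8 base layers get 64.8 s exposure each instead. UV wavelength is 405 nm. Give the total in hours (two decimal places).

Layer count = ceil(56.1 / 0.05) = 1122.
Burn-in layers: 8 × (64.8 + 6.09) → 567.12 s.
Remaining layers = 1114 × (6.85 + 6.09), so 14415.16 s.
Sum: 567.12 + 14415.16 = 14982.28 s → 4.16 hours.

4.16 hours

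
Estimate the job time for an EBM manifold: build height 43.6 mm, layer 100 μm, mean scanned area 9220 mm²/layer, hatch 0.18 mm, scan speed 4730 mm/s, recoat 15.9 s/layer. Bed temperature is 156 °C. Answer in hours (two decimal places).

Number of layers: 43.6 / 0.1 → 436 (rounded up).
Per-layer scan distance = 9220 / 0.18 = 51222.2 mm.
Scan time per layer = 51222.2 / 4730, so 10.8292 s.
Layer cycle = 10.8292 + 15.9, so 26.7292 s.
436 layers × 26.7292 s/layer = 11653.9312 s, i.e. 3.24 hours.

3.24 hours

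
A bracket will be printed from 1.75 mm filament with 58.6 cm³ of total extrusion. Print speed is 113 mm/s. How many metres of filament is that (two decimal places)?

24.36 m

A = π r² = π × 0.875² = 2.4053 mm².
L = 58600 mm³ / 2.4053 mm² = 24362.87 mm, i.e. 24.36 m.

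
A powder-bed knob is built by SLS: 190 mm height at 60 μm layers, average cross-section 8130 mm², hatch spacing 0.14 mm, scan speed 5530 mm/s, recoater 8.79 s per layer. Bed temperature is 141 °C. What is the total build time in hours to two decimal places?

16.97 hours

Layer count = ceil(190 / 0.06) = 3167.
Per-layer scan distance = 8130 / 0.14, so 58071.4 mm.
Per-layer scan time = 58071.4 / 5530 = 10.5012 s.
Per-layer time: 10.5012 + 8.79 → 19.2912 s.
Total: 3167 × 19.2912 s = 61095.2304 s → 16.97 hours.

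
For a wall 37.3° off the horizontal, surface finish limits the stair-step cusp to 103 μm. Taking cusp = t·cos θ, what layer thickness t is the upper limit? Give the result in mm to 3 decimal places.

t = h_c / cos θ = 0.103 / 0.7955 = 0.129 mm.

0.129 mm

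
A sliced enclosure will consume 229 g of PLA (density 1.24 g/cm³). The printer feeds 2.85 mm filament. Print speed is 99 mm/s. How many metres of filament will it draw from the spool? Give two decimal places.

28.95 m

Volume = 229 g / 1.24 g·cm⁻³ = 184.6774 cm³ = 184677.4 mm³.
Cross-section of 2.85 mm filament: π·(2.85/2)² = 6.3794 mm².
L = V/A = 184677.4/6.3794 = 28949.02 mm → 28.95 m.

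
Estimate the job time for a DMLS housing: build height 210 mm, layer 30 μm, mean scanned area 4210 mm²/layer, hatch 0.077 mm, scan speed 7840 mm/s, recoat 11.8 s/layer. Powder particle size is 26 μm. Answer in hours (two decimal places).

Number of layers: 210 / 0.03 → 7000 (rounded up).
Scan path per layer: 4210 / 0.077 → 54675.3 mm.
Per-layer scan time = 54675.3 / 7840, so 6.9739 s.
Time per layer: 6.9739 + 11.8 → 18.7739 s.
Build time = 7000 × 18.7739 = 131417.3 s = 36.50 hours.

36.50 hours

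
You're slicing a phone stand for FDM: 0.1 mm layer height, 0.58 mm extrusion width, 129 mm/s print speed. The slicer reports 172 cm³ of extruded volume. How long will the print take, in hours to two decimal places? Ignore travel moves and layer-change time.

Extrusion cross-section: 0.1 × 0.58 → 0.058 mm².
Path length: 172000 mm³ / 0.058 mm² → 2965517.2 mm.
Extrusion time = 2965517.2 / 129, so 22988.5 s.
In the requested units: 22988.5 s = 6.39 hours.

6.39 hours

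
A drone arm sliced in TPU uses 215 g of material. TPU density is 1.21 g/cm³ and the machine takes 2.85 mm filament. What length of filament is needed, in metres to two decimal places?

27.85 m

Volume = 215 g / 1.21 g·cm⁻³ = 177.686 cm³ = 177686 mm³.
Filament cross-section = π × (2.85/2)² = 6.3794 mm².
L = V/A = 177686/6.3794 = 27853.09 mm → 27.85 m.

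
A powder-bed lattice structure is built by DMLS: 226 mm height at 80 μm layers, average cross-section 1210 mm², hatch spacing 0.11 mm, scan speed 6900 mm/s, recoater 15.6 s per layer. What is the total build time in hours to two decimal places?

13.49 hours

Number of layers: 226 / 0.08 → 2825 (rounded up).
Hatch length per layer = 1210 / 0.11 = 11000 mm.
Scan time per layer = 11000 / 6900 = 1.5942 s.
Time per layer = 1.5942 + 15.6 = 17.1942 s.
2825 layers × 17.1942 s/layer = 48573.615 s, i.e. 13.49 hours.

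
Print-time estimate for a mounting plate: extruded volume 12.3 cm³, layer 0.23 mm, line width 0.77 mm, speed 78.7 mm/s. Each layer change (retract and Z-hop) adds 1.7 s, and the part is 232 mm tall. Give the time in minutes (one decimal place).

43.3 minutes

Extrusion cross-section = 0.23 × 0.77 = 0.1771 mm².
Total extruded path = 12300/0.1771 = 69452.3 mm.
Time extruding = 69452.3 / 78.7 = 882.5 s.
Number of layers: 232 / 0.23 → 1009 (rounded up).
Non-print overhead: 1009 × 1.7 → 1715.3 s.
Total = 882.5 + 1715.3 = 2597.8 s = 43.3 minutes.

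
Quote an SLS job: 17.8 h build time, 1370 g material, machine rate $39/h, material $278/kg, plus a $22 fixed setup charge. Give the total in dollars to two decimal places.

Machine-time cost: 39 × 17.8 → $694.20.
Material charge = 278 × 1370/1000, so $380.86.
Total = 694.20 + 380.86 + 22 = $1097.06.

$1097.06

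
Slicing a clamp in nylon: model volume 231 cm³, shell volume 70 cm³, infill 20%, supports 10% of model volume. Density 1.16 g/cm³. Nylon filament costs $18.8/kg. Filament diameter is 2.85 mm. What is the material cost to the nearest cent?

$2.73

Interior volume = 231 − 70 = 161 cm³.
Infill volume: 0.20 × 161 → 32.2 cm³.
Support = 0.10 × 231, so 23.1 cm³.
Deposited volume = 70 + 32.2 + 23.1, so 125.3 cm³.
Mass: 125.3 × 1.16 → 145.348 g.
At $18.8/kg: 145.348/1000 × 18.8 = $2.73.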